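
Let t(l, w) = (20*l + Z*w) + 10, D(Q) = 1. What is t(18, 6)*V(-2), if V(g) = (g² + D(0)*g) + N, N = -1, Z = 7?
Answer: 412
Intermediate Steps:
t(l, w) = 10 + 7*w + 20*l (t(l, w) = (20*l + 7*w) + 10 = (7*w + 20*l) + 10 = 10 + 7*w + 20*l)
V(g) = -1 + g + g² (V(g) = (g² + 1*g) - 1 = (g² + g) - 1 = (g + g²) - 1 = -1 + g + g²)
t(18, 6)*V(-2) = (10 + 7*6 + 20*18)*(-1 - 2 + (-2)²) = (10 + 42 + 360)*(-1 - 2 + 4) = 412*1 = 412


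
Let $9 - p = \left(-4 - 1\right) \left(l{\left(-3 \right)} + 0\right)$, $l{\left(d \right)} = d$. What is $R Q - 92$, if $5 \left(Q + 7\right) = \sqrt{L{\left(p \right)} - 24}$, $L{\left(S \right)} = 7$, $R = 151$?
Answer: $-1149 + \frac{151 i \sqrt{17}}{5} \approx -1149.0 + 124.52 i$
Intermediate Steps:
$p = -6$ ($p = 9 - \left(-4 - 1\right) \left(-3 + 0\right) = 9 - \left(-5\right) \left(-3\right) = 9 - 15 = -6$)
$Q = -7 + \frac{i \sqrt{17}}{5}$ ($Q = -7 + \frac{\sqrt{7 - 24}}{5} = -7 + \frac{\sqrt{-17}}{5} = -7 + \frac{i \sqrt{17}}{5} \approx -7.0 + 0.82462 i$)
$R Q - 92 = 151 \left(-7 + \frac{i \sqrt{17}}{5}\right) - 92 = \left(-1057 + \frac{151 i \sqrt{17}}{5}\right) - 92 = -1149 + \frac{151 i \sqrt{17}}{5}$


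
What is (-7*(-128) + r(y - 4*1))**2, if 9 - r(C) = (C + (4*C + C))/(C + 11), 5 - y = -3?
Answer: 20403289/25 ≈ 8.1613e+5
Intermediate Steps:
y = 8 (y = 5 - 1*(-3) = 5 + 3 = 8)
r(C) = 9 - 6*C/(11 + C) (r(C) = 9 - (C + (4*C + C))/(C + 11) = 9 - (C + 5*C)/(11 + C) = 9 - 6*C/(11 + C))
(-7*(-128) + r(y - 4*1))**2 = (-7*(-128) + 3*(33 + (8 - 4*1))/(11 + (8 - 4*1)))**2 = (896 + 3*(33 + (8 - 4))/(11 + (8 - 4)))**2 = (896 + 3*(33 + 4)/(11 + 4))**2 = (896 + 3*37/15)**2 = (896 + 3*(1/15)*37)**2 = (896 + 37/5)**2 = (4517/5)**2 = 20403289/25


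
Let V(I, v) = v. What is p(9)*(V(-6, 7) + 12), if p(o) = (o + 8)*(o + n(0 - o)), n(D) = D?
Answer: 0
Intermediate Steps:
p(o) = 0 (p(o) = (o + 8)*(o + (0 - o)) = (8 + o)*(o - o) = (8 + o)*0 = 0)
p(9)*(V(-6, 7) + 12) = 0*(7 + 12) = 0*19 = 0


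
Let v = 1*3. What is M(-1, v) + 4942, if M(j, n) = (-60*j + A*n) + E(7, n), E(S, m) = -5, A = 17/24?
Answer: 39993/8 ≈ 4999.1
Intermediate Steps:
A = 17/24 (A = 17*(1/24) = 17/24 ≈ 0.70833)
v = 3
M(j, n) = -5 - 60*j + 17*n/24 (M(j, n) = (-60*j + 17*n/24) - 5 = -5 - 60*j + 17*n/24)
M(-1, v) + 4942 = (-5 - 60*(-1) + (17/24)*3) + 4942 = (-5 + 60 + 17/8) + 4942 = 457/8 + 4942 = 39993/8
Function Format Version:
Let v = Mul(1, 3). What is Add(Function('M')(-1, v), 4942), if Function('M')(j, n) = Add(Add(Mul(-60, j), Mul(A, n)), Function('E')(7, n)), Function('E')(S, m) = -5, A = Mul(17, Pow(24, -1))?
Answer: Rational(39993, 8) ≈ 4999.1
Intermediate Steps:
A = Rational(17, 24) (A = Mul(17, Rational(1, 24)) = Rational(17, 24) ≈ 0.70833)
v = 3
Function('M')(j, n) = Add(-5, Mul(-60, j), Mul(Rational(17, 24), n)) (Function('M')(j, n) = Add(Add(Mul(-60, j), Mul(Rational(17, 24), n)), -5) = Add(-5, Mul(-60, j), Mul(Rational(17, 24), n)))
Add(Function('M')(-1, v), 4942) = Add(Add(-5, Mul(-60, -1), Mul(Rational(17, 24), 3)), 4942) = Add(Add(-5, 60, Rational(17, 8)), 4942) = Add(Rational(457, 8), 4942) = Rational(39993, 8)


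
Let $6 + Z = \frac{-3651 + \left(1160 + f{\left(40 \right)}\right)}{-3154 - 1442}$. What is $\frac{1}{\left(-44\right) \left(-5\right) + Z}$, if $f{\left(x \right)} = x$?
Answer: $\frac{1532}{328665} \approx 0.0046613$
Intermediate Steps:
$Z = - \frac{8375}{1532}$ ($Z = -6 + \frac{-3651 + \left(1160 + 40\right)}{-3154 - 1442} = -6 + \frac{-3651 + 1200}{-4596} = -6 - - \frac{817}{1532} = -6 + \frac{817}{1532} = - \frac{8375}{1532} \approx -5.4667$)
$\frac{1}{\left(-44\right) \left(-5\right) + Z} = \frac{1}{\left(-44\right) \left(-5\right) - \frac{8375}{1532}} = \frac{1}{220 - \frac{8375}{1532}} = \frac{1}{\frac{328665}{1532}} = \frac{1532}{328665}$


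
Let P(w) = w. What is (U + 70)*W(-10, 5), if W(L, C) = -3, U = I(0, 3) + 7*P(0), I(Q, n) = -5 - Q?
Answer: -195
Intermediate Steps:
U = -5 (U = (-5 - 1*0) + 7*0 = (-5 + 0) + 0 = -5 + 0 = -5)
(U + 70)*W(-10, 5) = (-5 + 70)*(-3) = 65*(-3) = -195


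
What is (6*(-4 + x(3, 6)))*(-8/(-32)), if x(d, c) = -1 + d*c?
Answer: 39/2 ≈ 19.500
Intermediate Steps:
x(d, c) = -1 + c*d
(6*(-4 + x(3, 6)))*(-8/(-32)) = (6*(-4 + (-1 + 6*3)))*(-8/(-32)) = (6*(-4 + (-1 + 18)))*(-8*(-1/32)) = (6*(-4 + 17))*(¼) = (6*13)*(¼) = 78*(¼) = 39/2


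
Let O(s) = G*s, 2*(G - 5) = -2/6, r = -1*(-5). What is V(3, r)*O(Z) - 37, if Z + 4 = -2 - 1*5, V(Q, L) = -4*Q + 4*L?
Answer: -1387/3 ≈ -462.33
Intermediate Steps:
r = 5
G = 29/6 (G = 5 + (-2/6)/2 = 5 + (-2*⅙)/2 = 5 + (½)*(-⅓) = 5 - ⅙ = 29/6 ≈ 4.8333)
Z = -11 (Z = -4 + (-2 - 1*5) = -4 + (-2 - 5) = -4 - 7 = -11)
O(s) = 29*s/6
V(3, r)*O(Z) - 37 = (-4*3 + 4*5)*((29/6)*(-11)) - 37 = (-12 + 20)*(-319/6) - 37 = 8*(-319/6) - 37 = -1276/3 - 37 = -1387/3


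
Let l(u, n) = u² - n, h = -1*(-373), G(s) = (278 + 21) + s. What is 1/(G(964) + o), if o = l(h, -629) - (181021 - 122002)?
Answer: 1/82002 ≈ 1.2195e-5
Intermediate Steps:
G(s) = 299 + s
h = 373
o = 80739 (o = (373² - 1*(-629)) - (181021 - 122002) = (139129 + 629) - 1*59019 = 139758 - 59019 = 80739)
1/(G(964) + o) = 1/((299 + 964) + 80739) = 1/(1263 + 80739) = 1/82002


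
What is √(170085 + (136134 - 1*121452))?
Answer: 11*√1527 ≈ 429.85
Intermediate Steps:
√(170085 + (136134 - 1*121452)) = √(170085 + (136134 - 121452)) = √(170085 + 14682) = √184767 = 11*√1527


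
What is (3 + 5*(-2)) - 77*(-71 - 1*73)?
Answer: 11081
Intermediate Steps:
(3 + 5*(-2)) - 77*(-71 - 1*73) = (3 - 10) - 77*(-71 - 73) = -7 - 77*(-144) = -7 + 11088 = 11081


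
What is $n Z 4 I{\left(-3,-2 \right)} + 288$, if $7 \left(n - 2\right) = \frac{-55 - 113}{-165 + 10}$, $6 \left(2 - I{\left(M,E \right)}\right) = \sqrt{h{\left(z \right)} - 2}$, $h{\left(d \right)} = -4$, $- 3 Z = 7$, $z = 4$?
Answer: $\frac{115216}{465} + \frac{4676 i \sqrt{6}}{1395} \approx 247.78 + 8.2106 i$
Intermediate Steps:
$Z = - \frac{7}{3}$ ($Z = \left(- \frac{1}{3}\right) 7 = - \frac{7}{3} \approx -2.3333$)
$I{\left(M,E \right)} = 2 - \frac{i \sqrt{6}}{6}$ ($I{\left(M,E \right)} = 2 - \frac{\sqrt{-4 - 2}}{6} = 2 - \frac{\sqrt{-6}}{6} = 2 - \frac{i \sqrt{6}}{6}$)
$n = \frac{334}{155}$ ($n = 2 + \frac{\left(-55 - 113\right) \frac{1}{-165 + 10}}{7} = 2 + \frac{\left(-168\right) \frac{1}{-155}}{7} = 2 + \frac{\left(-168\right) \left(- \frac{1}{155}\right)}{7} = 2 + \frac{1}{7} \cdot \frac{168}{155} = 2 + \frac{24}{155} = \frac{334}{155} \approx 2.1548$)
$n Z 4 I{\left(-3,-2 \right)} + 288 = \frac{334 \left(- \frac{7}{3}\right) 4 \left(2 - \frac{i \sqrt{6}}{6}\right)}{155} + 288 = \frac{334 \left(- \frac{28 \left(2 - \frac{i \sqrt{6}}{6}\right)}{3}\right)}{155} + 288 = \frac{334 \left(- \frac{56}{3} + \frac{14 i \sqrt{6}}{9}\right)}{155} + 288 = \left(- \frac{18704}{465} + \frac{4676 i \sqrt{6}}{1395}\right) + 288 = \frac{115216}{465} + \frac{4676 i \sqrt{6}}{1395}$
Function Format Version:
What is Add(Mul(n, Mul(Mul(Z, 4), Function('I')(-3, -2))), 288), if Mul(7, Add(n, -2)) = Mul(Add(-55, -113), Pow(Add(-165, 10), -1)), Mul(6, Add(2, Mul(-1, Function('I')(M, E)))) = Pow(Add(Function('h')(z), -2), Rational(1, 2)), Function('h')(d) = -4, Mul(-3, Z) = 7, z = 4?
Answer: Add(Rational(115216, 465), Mul(Rational(4676, 1395), I, Pow(6, Rational(1, 2)))) ≈ Add(247.78, Mul(8.2106, I))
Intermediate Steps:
Z = Rational(-7, 3) (Z = Mul(Rational(-1, 3), 7) = Rational(-7, 3) ≈ -2.3333)
Function('I')(M, E) = Add(2, Mul(Rational(-1, 6), I, Pow(6, Rational(1, 2)))) (Function('I')(M, E) = Add(2, Mul(Rational(-1, 6), Pow(Add(-4, -2), Rational(1, 2)))) = Add(2, Mul(Rational(-1, 6), Pow(-6, Rational(1, 2)))) = Add(2, Mul(Rational(-1, 6), Mul(I, Pow(6, Rational(1, 2))))) = Add(2, Mul(Rational(-1, 6), I, Pow(6, Rational(1, 2)))))
n = Rational(334, 155) (n = Add(2, Mul(Rational(1, 7), Mul(Add(-55, -113), Pow(Add(-165, 10), -1)))) = Add(2, Mul(Rational(1, 7), Mul(-168, Pow(-155, -1)))) = Add(2, Mul(Rational(1, 7), Mul(-168, Rational(-1, 155)))) = Add(2, Mul(Rational(1, 7), Rational(168, 155))) = Add(2, Rational(24, 155)) = Rational(334, 155) ≈ 2.1548)
Add(Mul(n, Mul(Mul(Z, 4), Function('I')(-3, -2))), 288) = Add(Mul(Rational(334, 155), Mul(Mul(Rational(-7, 3), 4), Add(2, Mul(Rational(-1, 6), I, Pow(6, Rational(1, 2)))))), 288) = Add(Mul(Rational(334, 155), Mul(Rational(-28, 3), Add(2, Mul(Rational(-1, 6), I, Pow(6, Rational(1, 2)))))), 288) = Add(Mul(Rational(334, 155), Add(Rational(-56, 3), Mul(Rational(14, 9), I, Pow(6, Rational(1, 2))))), 288) = Add(Add(Rational(-18704, 465), Mul(Rational(4676, 1395), I, Pow(6, Rational(1, 2)))), 288) = Add(Rational(115216, 465), Mul(Rational(4676, 1395), I, Pow(6, Rational(1, 2))))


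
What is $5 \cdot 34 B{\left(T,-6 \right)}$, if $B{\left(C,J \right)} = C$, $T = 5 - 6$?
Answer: $-170$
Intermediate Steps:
$T = -1$ ($T = 5 - 6 = -1$)
$5 \cdot 34 B{\left(T,-6 \right)} = 5 \cdot 34 \left(-1\right) = 170 \left(-1\right) = -170$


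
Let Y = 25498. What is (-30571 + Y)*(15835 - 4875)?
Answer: -55600080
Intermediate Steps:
(-30571 + Y)*(15835 - 4875) = (-30571 + 25498)*(15835 - 4875) = -5073*10960 = -55600080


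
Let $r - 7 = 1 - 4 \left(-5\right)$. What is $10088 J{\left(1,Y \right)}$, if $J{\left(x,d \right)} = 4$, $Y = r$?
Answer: $40352$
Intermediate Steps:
$r = 28$ ($r = 7 - \left(-1 + 4 \left(-5\right)\right) = 7 + \left(1 - -20\right) = 7 + \left(1 + 20\right) = 7 + 21 = 28$)
$Y = 28$
$10088 J{\left(1,Y \right)} = 10088 \cdot 4 = 40352$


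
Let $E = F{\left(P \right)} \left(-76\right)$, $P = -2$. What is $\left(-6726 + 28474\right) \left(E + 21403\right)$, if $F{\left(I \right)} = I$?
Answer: $468778140$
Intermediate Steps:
$E = 152$ ($E = \left(-2\right) \left(-76\right) = 152$)
$\left(-6726 + 28474\right) \left(E + 21403\right) = \left(-6726 + 28474\right) \left(152 + 21403\right) = 21748 \cdot 21555 = 468778140$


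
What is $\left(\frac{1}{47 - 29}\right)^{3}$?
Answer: $\frac{1}{5832} \approx 0.00017147$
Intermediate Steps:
$\left(\frac{1}{47 - 29}\right)^{3} = \left(\frac{1}{18}\right)^{3} = \frac{1}{5832}$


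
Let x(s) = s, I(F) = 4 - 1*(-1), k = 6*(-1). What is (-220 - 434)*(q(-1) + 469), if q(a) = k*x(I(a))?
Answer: -287106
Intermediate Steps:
k = -6
I(F) = 5 (I(F) = 4 + 1 = 5)
q(a) = -30 (q(a) = -6*5 = -30)
(-220 - 434)*(q(-1) + 469) = (-220 - 434)*(-30 + 469) = -654*439 = -287106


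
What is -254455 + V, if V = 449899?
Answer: 195444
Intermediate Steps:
-254455 + V = -254455 + 449899 = 195444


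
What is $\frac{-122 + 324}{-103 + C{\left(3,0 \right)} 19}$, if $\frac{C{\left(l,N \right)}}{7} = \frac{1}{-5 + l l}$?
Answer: $- \frac{808}{279} \approx -2.8961$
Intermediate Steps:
$C{\left(l,N \right)} = \frac{7}{-5 + l^{2}}$ ($C{\left(l,N \right)} = \frac{7}{-5 + l l} = \frac{7}{-5 + l^{2}}$)
$\frac{-122 + 324}{-103 + C{\left(3,0 \right)} 19} = \frac{-122 + 324}{-103 + \frac{7}{-5 + 3^{2}} \cdot 19} = \frac{202}{-103 + \frac{7}{-5 + 9} \cdot 19} = \frac{202}{-103 + \frac{7}{4} \cdot 19} = \frac{202}{-103 + \frac{133}{4}} = \frac{202}{- \frac{279}{4}} = 202 \left(- \frac{4}{279}\right) = - \frac{808}{279}$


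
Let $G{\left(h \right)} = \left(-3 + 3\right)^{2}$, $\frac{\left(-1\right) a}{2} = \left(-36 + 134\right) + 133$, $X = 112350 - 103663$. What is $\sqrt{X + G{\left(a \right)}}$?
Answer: $\sqrt{8687} \approx 93.204$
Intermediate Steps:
$X = 8687$ ($X = 112350 - 103663 = 8687$)
$a = -462$ ($a = - 2 \left(\left(-36 + 134\right) + 133\right) = - 2 \left(98 + 133\right) = \left(-2\right) 231 = -462$)
$G{\left(h \right)} = 0$ ($G{\left(h \right)} = 0^{2} = 0$)
$\sqrt{X + G{\left(a \right)}} = \sqrt{8687 + 0} = \sqrt{8687}$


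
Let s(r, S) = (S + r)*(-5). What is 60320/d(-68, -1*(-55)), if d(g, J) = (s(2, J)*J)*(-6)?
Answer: 6032/9405 ≈ 0.64136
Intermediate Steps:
s(r, S) = -5*S - 5*r
d(g, J) = -6*J*(-10 - 5*J) (d(g, J) = ((-5*J - 5*2)*J)*(-6) = ((-5*J - 10)*J)*(-6) = ((-10 - 5*J)*J)*(-6) = (J*(-10 - 5*J))*(-6) = -6*J*(-10 - 5*J))
60320/d(-68, -1*(-55)) = 60320/((30*(-1*(-55))*(2 - 1*(-55)))) = 60320/((30*55*(2 + 55))) = 60320/((30*55*57)) = 60320/94050 = 60320*(1/94050) = 6032/9405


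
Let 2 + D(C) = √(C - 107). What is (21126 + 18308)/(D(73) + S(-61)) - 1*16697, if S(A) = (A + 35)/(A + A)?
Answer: -2572977981/138395 - 146733914*I*√34/138395 ≈ -18592.0 - 6182.3*I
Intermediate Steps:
D(C) = -2 + √(-107 + C) (D(C) = -2 + √(C - 107) = -2 + √(-107 + C))
S(A) = (35 + A)/(2*A) (S(A) = (35 + A)/((2*A)) = (35 + A)*(1/(2*A)) = (35 + A)/(2*A))
(21126 + 18308)/(D(73) + S(-61)) - 1*16697 = (21126 + 18308)/((-2 + √(-107 + 73)) + (½)*(35 - 61)/(-61)) - 1*16697 = 39434/((-2 + √(-34)) + (½)*(-1/61)*(-26)) - 16697 = 39434/((-2 + I*√34) + 13/61) - 16697 = 39434/(-109/61 + I*√34) - 16697 = -16697 + 39434/(-109/61 + I*√34)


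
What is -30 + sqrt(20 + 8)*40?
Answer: -30 + 80*sqrt(7) ≈ 181.66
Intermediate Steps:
-30 + sqrt(20 + 8)*40 = -30 + sqrt(28)*40 = -30 + (2*sqrt(7))*40 = -30 + 80*sqrt(7)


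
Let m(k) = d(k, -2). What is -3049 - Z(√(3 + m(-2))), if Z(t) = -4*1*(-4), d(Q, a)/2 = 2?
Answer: -3065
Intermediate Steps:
d(Q, a) = 4 (d(Q, a) = 2*2 = 4)
m(k) = 4
Z(t) = 16 (Z(t) = -4*(-4) = 16)
-3049 - Z(√(3 + m(-2))) = -3049 - 1*16 = -3049 - 16 = -3065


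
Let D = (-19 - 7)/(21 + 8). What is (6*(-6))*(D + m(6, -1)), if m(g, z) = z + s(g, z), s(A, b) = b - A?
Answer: 9288/29 ≈ 320.28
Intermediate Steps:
D = -26/29 ≈ -0.89655
m(g, z) = -g + 2*z (m(g, z) = z + (z - g) = -g + 2*z)
(6*(-6))*(D + m(6, -1)) = (6*(-6))*(-26/29 + (-1*6 + 2*(-1))) = -36*(-26/29 + (-6 - 2)) = -36*(-26/29 - 8) = -36*(-258/29) = 9288/29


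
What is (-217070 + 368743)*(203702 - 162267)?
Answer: 6284570755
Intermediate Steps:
(-217070 + 368743)*(203702 - 162267) = 151673*41435 = 6284570755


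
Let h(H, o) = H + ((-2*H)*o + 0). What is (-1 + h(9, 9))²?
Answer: 23716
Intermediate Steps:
h(H, o) = H - 2*H*o (h(H, o) = H + (-2*H*o + 0) = H - 2*H*o)
(-1 + h(9, 9))² = (-1 + 9*(1 - 2*9))² = (-1 + 9*(1 - 18))² = (-1 + 9*(-17))² = (-1 - 153)² = (-154)² = 23716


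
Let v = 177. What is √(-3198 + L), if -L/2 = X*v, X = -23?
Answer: 4*√309 ≈ 70.314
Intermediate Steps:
L = 8142 (L = -(-46)*177 = -2*(-4071) = 8142)
√(-3198 + L) = √(-3198 + 8142) = √4944 = 4*√309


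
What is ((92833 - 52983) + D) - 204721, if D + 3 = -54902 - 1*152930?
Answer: -372706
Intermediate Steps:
D = -207835 (D = -3 + (-54902 - 1*152930) = -3 + (-54902 - 152930) = -3 - 207832 = -207835)
((92833 - 52983) + D) - 204721 = ((92833 - 52983) - 207835) - 204721 = (39850 - 207835) - 204721 = -167985 - 204721 = -372706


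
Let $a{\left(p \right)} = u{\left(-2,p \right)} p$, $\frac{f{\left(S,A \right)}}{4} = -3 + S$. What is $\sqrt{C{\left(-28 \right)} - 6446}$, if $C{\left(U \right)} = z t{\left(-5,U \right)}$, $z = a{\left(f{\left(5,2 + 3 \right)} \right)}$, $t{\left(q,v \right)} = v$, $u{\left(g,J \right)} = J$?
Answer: $i \sqrt{8238} \approx 90.763 i$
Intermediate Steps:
$f{\left(S,A \right)} = -12 + 4 S$ ($f{\left(S,A \right)} = 4 \left(-3 + S\right) = -12 + 4 S$)
$a{\left(p \right)} = p^{2}$ ($a{\left(p \right)} = p p = p^{2}$)
$z = 64$ ($z = \left(-12 + 4 \cdot 5\right)^{2} = \left(-12 + 20\right)^{2} = 8^{2} = 64$)
$C{\left(U \right)} = 64 U$
$\sqrt{C{\left(-28 \right)} - 6446} = \sqrt{64 \left(-28\right) - 6446} = \sqrt{-1792 - 6446} = \sqrt{-8238} = i \sqrt{8238}$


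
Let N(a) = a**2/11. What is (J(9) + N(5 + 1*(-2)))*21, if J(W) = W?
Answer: 2268/11 ≈ 206.18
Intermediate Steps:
N(a) = a**2/11 (N(a) = a**2*(1/11) = a**2/11)
(J(9) + N(5 + 1*(-2)))*21 = (9 + (5 + 1*(-2))**2/11)*21 = (9 + (5 - 2)**2/11)*21 = (9 + (1/11)*3**2)*21 = (9 + (1/11)*9)*21 = (9 + 9/11)*21 = (108/11)*21 = 2268/11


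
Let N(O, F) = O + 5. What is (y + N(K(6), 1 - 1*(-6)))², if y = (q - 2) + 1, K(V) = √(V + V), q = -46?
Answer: 1776 - 168*√3 ≈ 1485.0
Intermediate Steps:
K(V) = √2*√V (K(V) = √(2*V) = √2*√V)
y = -47 (y = (-46 - 2) + 1 = -48 + 1 = -47)
N(O, F) = 5 + O
(y + N(K(6), 1 - 1*(-6)))² = (-47 + (5 + √2*√6))² = (-47 + (5 + 2*√3))² = (-42 + 2*√3)²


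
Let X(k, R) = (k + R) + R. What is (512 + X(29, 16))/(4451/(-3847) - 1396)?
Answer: -734777/1791621 ≈ -0.41012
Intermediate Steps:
X(k, R) = k + 2*R (X(k, R) = (R + k) + R = k + 2*R)
(512 + X(29, 16))/(4451/(-3847) - 1396) = (512 + (29 + 2*16))/(4451/(-3847) - 1396) = (512 + (29 + 32))/(4451*(-1/3847) - 1396) = (512 + 61)/(-4451/3847 - 1396) = 573/(-5374863/3847) = 573*(-3847/5374863) = -734777/1791621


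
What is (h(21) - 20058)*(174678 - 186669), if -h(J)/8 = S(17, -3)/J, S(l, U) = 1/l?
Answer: 4088767694/17 ≈ 2.4052e+8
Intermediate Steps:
h(J) = -8/(17*J)
(h(21) - 20058)*(174678 - 186669) = (-8/17/21 - 20058)*(174678 - 186669) = (-8/17*1/21 - 20058)*(-11991) = (-8/357 - 20058)*(-11991) = -7160714/357*(-11991) = 4088767694/17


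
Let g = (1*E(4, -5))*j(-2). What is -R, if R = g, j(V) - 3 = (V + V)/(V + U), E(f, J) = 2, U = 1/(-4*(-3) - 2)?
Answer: -194/19 ≈ -10.211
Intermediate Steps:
U = ⅒ (U = 1/(12 - 2) = 1/10 = ⅒ ≈ 0.10000)
j(V) = 3 + 2*V/(⅒ + V) (j(V) = 3 + (V + V)/(V + ⅒) = 3 + (2*V)/(⅒ + V) = 3 + 2*V/(⅒ + V))
g = 194/19 (g = (1*2)*((3 + 50*(-2))/(1 + 10*(-2))) = 2*((3 - 100)/(1 - 20)) = 2*(-97/(-19)) = 2*(-1/19*(-97)) = 2*(97/19) = 194/19 ≈ 10.211)
R = 194/19 ≈ 10.211
-R = -1*194/19 = -194/19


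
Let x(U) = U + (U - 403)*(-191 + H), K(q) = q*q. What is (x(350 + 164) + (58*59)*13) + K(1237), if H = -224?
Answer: 1529104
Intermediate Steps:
K(q) = q²
x(U) = 167245 - 414*U (x(U) = U + (U - 403)*(-191 - 224) = U + (-403 + U)*(-415) = U + (167245 - 415*U) = 167245 - 414*U)
(x(350 + 164) + (58*59)*13) + K(1237) = ((167245 - 414*(350 + 164)) + (58*59)*13) + 1237² = ((167245 - 414*514) + 3422*13) + 1530169 = ((167245 - 212796) + 44486) + 1530169 = (-45551 + 44486) + 1530169 = -1065 + 1530169 = 1529104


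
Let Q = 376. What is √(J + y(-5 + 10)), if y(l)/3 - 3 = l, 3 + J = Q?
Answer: √397 ≈ 19.925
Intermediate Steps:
J = 373 (J = -3 + 376 = 373)
y(l) = 9 + 3*l
√(J + y(-5 + 10)) = √(373 + (9 + 3*(-5 + 10))) = √(373 + (9 + 3*5)) = √(373 + (9 + 15)) = √(373 + 24) = √397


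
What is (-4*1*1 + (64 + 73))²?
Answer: 17689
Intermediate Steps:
(-4*1*1 + (64 + 73))² = (-4*1 + 137)² = (-4 + 137)² = 133² = 17689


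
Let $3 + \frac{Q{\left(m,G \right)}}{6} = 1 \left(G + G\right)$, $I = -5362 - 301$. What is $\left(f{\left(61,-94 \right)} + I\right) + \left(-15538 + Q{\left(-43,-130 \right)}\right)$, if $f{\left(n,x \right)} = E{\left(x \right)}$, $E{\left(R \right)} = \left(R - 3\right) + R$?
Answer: $-22970$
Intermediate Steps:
$I = -5663$ ($I = -5362 - 301 = -5663$)
$E{\left(R \right)} = -3 + 2 R$ ($E{\left(R \right)} = \left(-3 + R\right) + R = -3 + 2 R$)
$f{\left(n,x \right)} = -3 + 2 x$
$Q{\left(m,G \right)} = -18 + 12 G$ ($Q{\left(m,G \right)} = -18 + 6 \cdot 1 \left(G + G\right) = -18 + 6 \cdot 1 \cdot 2 G = -18 + 6 \cdot 2 G = -18 + 12 G$)
$\left(f{\left(61,-94 \right)} + I\right) + \left(-15538 + Q{\left(-43,-130 \right)}\right) = \left(\left(-3 + 2 \left(-94\right)\right) - 5663\right) + \left(-15538 + \left(-18 + 12 \left(-130\right)\right)\right) = \left(\left(-3 - 188\right) - 5663\right) - 17116 = \left(-191 - 5663\right) - 17116 = -5854 - 17116 = -22970$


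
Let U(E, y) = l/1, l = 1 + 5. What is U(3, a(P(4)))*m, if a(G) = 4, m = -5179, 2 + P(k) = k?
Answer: -31074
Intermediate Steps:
P(k) = -2 + k
l = 6
U(E, y) = 6 (U(E, y) = 6/1 = 6*1 = 6)
U(3, a(P(4)))*m = 6*(-5179) = -31074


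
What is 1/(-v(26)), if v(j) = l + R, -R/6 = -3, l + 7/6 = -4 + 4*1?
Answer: -6/101 ≈ -0.059406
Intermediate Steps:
l = -7/6 (l = -7/6 + (-4 + 4*1) = -7/6 + (-4 + 4) = -7/6 + 0 = -7/6 ≈ -1.1667)
R = 18 (R = -6*(-3) = 18)
v(j) = 101/6 (v(j) = -7/6 + 18 = 101/6)
1/(-v(26)) = 1/(-1*101/6) = 1/(-101/6) = -6/101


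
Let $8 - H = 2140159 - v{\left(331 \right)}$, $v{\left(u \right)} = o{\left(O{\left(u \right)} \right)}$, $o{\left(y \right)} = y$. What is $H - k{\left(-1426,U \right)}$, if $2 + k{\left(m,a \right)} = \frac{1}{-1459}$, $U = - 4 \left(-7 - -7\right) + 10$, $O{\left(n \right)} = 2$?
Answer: $- \frac{3122474472}{1459} \approx -2.1401 \cdot 10^{6}$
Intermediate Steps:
$v{\left(u \right)} = 2$
$U = 10$ ($U = - 4 \left(-7 + 7\right) + 10 = \left(-4\right) 0 + 10 = 0 + 10 = 10$)
$k{\left(m,a \right)} = - \frac{2919}{1459}$ ($k{\left(m,a \right)} = -2 + \frac{1}{-1459} = -2 - \frac{1}{1459} = - \frac{2919}{1459}$)
$H = -2140149$ ($H = 8 - \left(2140159 - 2\right) = 8 - 2140157 = -2140149$)
$H - k{\left(-1426,U \right)} = -2140149 - - \frac{2919}{1459} = -2140149 + \frac{2919}{1459} = - \frac{3122474472}{1459}$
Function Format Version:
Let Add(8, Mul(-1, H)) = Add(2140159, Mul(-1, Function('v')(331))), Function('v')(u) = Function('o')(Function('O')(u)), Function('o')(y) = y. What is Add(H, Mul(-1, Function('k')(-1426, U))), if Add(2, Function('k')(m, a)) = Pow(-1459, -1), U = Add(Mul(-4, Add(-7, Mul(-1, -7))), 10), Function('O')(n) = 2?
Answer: Rational(-3122474472, 1459) ≈ -2.1401e+6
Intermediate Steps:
Function('v')(u) = 2
U = 10 (U = Add(Mul(-4, Add(-7, 7)), 10) = Add(Mul(-4, 0), 10) = Add(0, 10) = 10)
Function('k')(m, a) = Rational(-2919, 1459) (Function('k')(m, a) = Add(-2, Pow(-1459, -1)) = Add(-2, Rational(-1, 1459)) = Rational(-2919, 1459))
H = -2140149 (H = Add(8, Mul(-1, Add(2140159, Mul(-1, 2)))) = Add(8, Mul(-1, Add(2140159, -2))) = Add(8, Mul(-1, 2140157)) = Add(8, -2140157) = -2140149)
Add(H, Mul(-1, Function('k')(-1426, U))) = Add(-2140149, Mul(-1, Rational(-2919, 1459))) = Add(-2140149, Rational(2919, 1459)) = Rational(-3122474472, 1459)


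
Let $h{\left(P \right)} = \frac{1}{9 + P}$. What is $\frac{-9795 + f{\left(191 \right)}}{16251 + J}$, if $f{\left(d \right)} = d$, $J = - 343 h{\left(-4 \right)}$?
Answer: $- \frac{12005}{20228} \approx -0.59348$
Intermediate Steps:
$J = - \frac{343}{5}$ ($J = - \frac{343}{9 - 4} = - \frac{343}{5} \approx -68.6$)
$\frac{-9795 + f{\left(191 \right)}}{16251 + J} = \frac{-9795 + 191}{16251 - \frac{343}{5}} = - \frac{9604}{\frac{80912}{5}} = \left(-9604\right) \frac{5}{80912} = - \frac{12005}{20228}$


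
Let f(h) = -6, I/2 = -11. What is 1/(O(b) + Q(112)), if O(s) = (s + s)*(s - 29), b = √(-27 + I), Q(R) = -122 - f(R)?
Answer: -107/105316 + 203*I/105316 ≈ -0.001016 + 0.0019275*I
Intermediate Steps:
I = -22 (I = 2*(-11) = -22)
Q(R) = -116 (Q(R) = -122 - 1*(-6) = -122 + 6 = -116)
b = 7*I (b = √(-27 - 22) = √(-49) = 7*I ≈ 7.0*I)
O(s) = 2*s*(-29 + s) (O(s) = (2*s)*(-29 + s) = 2*s*(-29 + s))
1/(O(b) + Q(112)) = 1/(2*(7*I)*(-29 + 7*I) - 116) = 1/(14*I*(-29 + 7*I) - 116) = 1/(-116 + 14*I*(-29 + 7*I))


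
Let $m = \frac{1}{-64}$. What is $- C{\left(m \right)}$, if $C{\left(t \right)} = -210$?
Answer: $210$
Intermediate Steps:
$m = - \frac{1}{64} \approx -0.015625$
$- C{\left(m \right)} = \left(-1\right) \left(-210\right) = 210$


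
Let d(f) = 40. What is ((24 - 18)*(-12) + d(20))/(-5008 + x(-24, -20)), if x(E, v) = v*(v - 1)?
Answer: 8/1147 ≈ 0.0069747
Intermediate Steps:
x(E, v) = v*(-1 + v)
((24 - 18)*(-12) + d(20))/(-5008 + x(-24, -20)) = ((24 - 18)*(-12) + 40)/(-5008 - 20*(-1 - 20)) = (6*(-12) + 40)/(-5008 - 20*(-21)) = (-72 + 40)/(-5008 + 420) = -32/(-4588) = -32*(-1/4588) = 8/1147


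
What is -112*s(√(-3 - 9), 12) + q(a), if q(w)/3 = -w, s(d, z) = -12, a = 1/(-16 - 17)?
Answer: 14785/11 ≈ 1344.1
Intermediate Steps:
a = -1/33 (a = 1/(-33) = -1/33 ≈ -0.030303)
q(w) = -3*w (q(w) = 3*(-w) = -3*w)
-112*s(√(-3 - 9), 12) + q(a) = -112*(-12) - 3*(-1/33) = 1344 + 1/11 = 14785/11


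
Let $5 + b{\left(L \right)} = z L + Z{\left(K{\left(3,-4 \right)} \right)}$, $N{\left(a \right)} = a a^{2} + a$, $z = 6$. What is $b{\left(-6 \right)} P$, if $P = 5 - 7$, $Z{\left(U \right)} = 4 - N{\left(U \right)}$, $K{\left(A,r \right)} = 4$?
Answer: $210$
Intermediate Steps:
$N{\left(a \right)} = a + a^{3}$ ($N{\left(a \right)} = a^{3} + a = a + a^{3}$)
$Z{\left(U \right)} = 4 - U - U^{3}$ ($Z{\left(U \right)} = 4 - \left(U + U^{3}\right) = 4 - U - U^{3}$)
$b{\left(L \right)} = -69 + 6 L$ ($b{\left(L \right)} = -5 + \left(6 L - 64\right) = -5 + \left(-64 + 6 L\right) = -69 + 6 L$)
$P = -2$
$b{\left(-6 \right)} P = \left(-69 + 6 \left(-6\right)\right) \left(-2\right) = \left(-69 - 36\right) \left(-2\right) = \left(-105\right) \left(-2\right) = 210$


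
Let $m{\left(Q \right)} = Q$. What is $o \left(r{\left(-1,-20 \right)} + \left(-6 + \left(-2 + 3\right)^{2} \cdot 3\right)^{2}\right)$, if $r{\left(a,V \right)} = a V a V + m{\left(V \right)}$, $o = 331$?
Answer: $128759$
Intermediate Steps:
$r{\left(a,V \right)} = V + V^{2} a^{2}$ ($r{\left(a,V \right)} = a V a V + V = V a a V + V = V a^{2} V + V = V^{2} a^{2} + V = V + V^{2} a^{2}$)
$o \left(r{\left(-1,-20 \right)} + \left(-6 + \left(-2 + 3\right)^{2} \cdot 3\right)^{2}\right) = 331 \left(- 20 \left(1 - 20 \left(-1\right)^{2}\right) + \left(-6 + \left(-2 + 3\right)^{2} \cdot 3\right)^{2}\right) = 331 \left(- 20 \left(1 - 20\right) + \left(-6 + 1^{2} \cdot 3\right)^{2}\right) = 331 \left(- 20 \left(1 - 20\right) + \left(-6 + 1 \cdot 3\right)^{2}\right) = 331 \left(\left(-20\right) \left(-19\right) + \left(-6 + 3\right)^{2}\right) = 331 \left(380 + \left(-3\right)^{2}\right) = 331 \left(380 + 9\right) = 331 \cdot 389 = 128759$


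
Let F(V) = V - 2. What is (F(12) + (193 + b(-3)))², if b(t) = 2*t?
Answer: 38809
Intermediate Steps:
F(V) = -2 + V
(F(12) + (193 + b(-3)))² = ((-2 + 12) + (193 + 2*(-3)))² = (10 + (193 - 6))² = (10 + 187)² = 197² = 38809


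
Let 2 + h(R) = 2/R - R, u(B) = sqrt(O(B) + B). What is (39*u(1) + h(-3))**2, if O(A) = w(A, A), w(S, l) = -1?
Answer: 1/9 ≈ 0.11111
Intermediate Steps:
O(A) = -1
u(B) = sqrt(-1 + B)
h(R) = -2 - R + 2/R (h(R) = -2 + (2/R - R) = -2 + (-R + 2/R) = -2 - R + 2/R)
(39*u(1) + h(-3))**2 = (39*sqrt(-1 + 1) + (-2 - 1*(-3) + 2/(-3)))**2 = (39*sqrt(0) + (-2 + 3 + 2*(-1/3)))**2 = (39*0 + (-2 + 3 - 2/3))**2 = (0 + 1/3)**2 = (1/3)**2 = 1/9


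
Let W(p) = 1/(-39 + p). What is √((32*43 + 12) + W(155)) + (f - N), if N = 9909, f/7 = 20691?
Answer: 134928 + √4669261/58 ≈ 1.3497e+5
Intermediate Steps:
f = 144837 (f = 7*20691 = 144837)
√((32*43 + 12) + W(155)) + (f - N) = √((32*43 + 12) + 1/(-39 + 155)) + (144837 - 1*9909) = √((1376 + 12) + 1/116) + (144837 - 9909) = √(1388 + 1/116) + 134928 = √(161009/116) + 134928 = √4669261/58 + 134928 = 134928 + √4669261/58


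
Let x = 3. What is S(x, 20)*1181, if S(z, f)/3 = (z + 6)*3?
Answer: 95661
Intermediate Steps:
S(z, f) = 54 + 9*z (S(z, f) = 3*((z + 6)*3) = 3*((6 + z)*3) = 3*(18 + 3*z) = 54 + 9*z)
S(x, 20)*1181 = (54 + 9*3)*1181 = (54 + 27)*1181 = 81*1181 = 95661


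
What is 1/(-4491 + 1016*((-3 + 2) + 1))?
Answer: -1/4491 ≈ -0.00022267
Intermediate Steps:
1/(-4491 + 1016*((-3 + 2) + 1)) = 1/(-4491 + 1016*(-1 + 1)) = 1/(-4491 + 1016*0) = 1/(-4491 + 0) = 1/(-4491) = -1/4491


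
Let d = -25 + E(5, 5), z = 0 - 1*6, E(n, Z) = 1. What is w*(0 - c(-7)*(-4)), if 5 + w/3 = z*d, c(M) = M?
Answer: -11676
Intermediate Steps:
z = -6 (z = 0 - 6 = -6)
d = -24 (d = -25 + 1 = -24)
w = 417 (w = -15 + 3*(-6*(-24)) = -15 + 3*144 = -15 + 432 = 417)
w*(0 - c(-7)*(-4)) = 417*(0 - (-7)*(-4)) = 417*(0 - 1*28) = 417*(0 - 28) = 417*(-28) = -11676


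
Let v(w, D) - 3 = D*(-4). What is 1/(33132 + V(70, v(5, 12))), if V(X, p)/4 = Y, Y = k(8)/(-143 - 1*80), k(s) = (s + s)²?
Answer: 223/7387412 ≈ 3.0186e-5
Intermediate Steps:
k(s) = 4*s² (k(s) = (2*s)² = 4*s²)
v(w, D) = 3 - 4*D (v(w, D) = 3 + D*(-4) = 3 - 4*D)
Y = -256/223 (Y = (4*8²)/(-143 - 1*80) = (4*64)/(-143 - 80) = 256/(-223) = 256*(-1/223) = -256/223 ≈ -1.1480)
V(X, p) = -1024/223 (V(X, p) = 4*(-256/223) = -1024/223)
1/(33132 + V(70, v(5, 12))) = 1/(33132 - 1024/223) = 1/(7387412/223) = 223/7387412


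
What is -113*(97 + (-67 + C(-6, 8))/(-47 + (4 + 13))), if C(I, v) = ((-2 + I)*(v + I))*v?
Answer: -23391/2 ≈ -11696.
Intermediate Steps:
C(I, v) = v*(-2 + I)*(I + v) (C(I, v) = ((-2 + I)*(I + v))*v = v*(-2 + I)*(I + v))
-113*(97 + (-67 + C(-6, 8))/(-47 + (4 + 13))) = -113*(97 + (-67 + 8*((-6)**2 - 2*(-6) - 2*8 - 6*8))/(-47 + (4 + 13))) = -113*(97 + (-67 + 8*(36 + 12 - 16 - 48))/(-47 + 17)) = -113*(97 + (-67 + 8*(-16))/(-30)) = -113*(97 + (-67 - 128)*(-1/30)) = -113*(97 - 195*(-1/30)) = -113*(97 + 13/2) = -113*207/2 = -23391/2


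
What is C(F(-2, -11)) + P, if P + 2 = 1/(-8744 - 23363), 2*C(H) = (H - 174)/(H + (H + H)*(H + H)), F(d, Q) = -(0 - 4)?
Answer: -417395/128428 ≈ -3.2500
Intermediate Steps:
F(d, Q) = 4 (F(d, Q) = -1*(-4) = 4)
C(H) = (-174 + H)/(2*(H + 4*H**2)) (C(H) = ((H - 174)/(H + (H + H)*(H + H)))/2 = ((-174 + H)/(H + (2*H)*(2*H)))/2 = ((-174 + H)/(H + 4*H**2))/2 = (-174 + H)/(2*(H + 4*H**2)))
P = -64215/32107 (P = -2 + 1/(-8744 - 23363) = -2 + 1/(-32107) = -2 - 1/32107 = -64215/32107 ≈ -2.0000)
C(F(-2, -11)) + P = (1/2)*(-174 + 4)/(4*(1 + 4*4)) - 64215/32107 = (1/2)*(1/4)*(-170)/(1 + 16) - 64215/32107 = (1/2)*(1/4)*(-170)/17 - 64215/32107 = (1/2)*(1/4)*(1/17)*(-170) - 64215/32107 = -5/4 - 64215/32107 = -417395/128428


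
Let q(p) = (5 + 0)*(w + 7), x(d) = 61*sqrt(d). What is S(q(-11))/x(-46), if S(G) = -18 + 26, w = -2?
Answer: -4*I*sqrt(46)/1403 ≈ -0.019337*I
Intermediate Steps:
q(p) = 25 (q(p) = (5 + 0)*(-2 + 7) = 5*5 = 25)
S(G) = 8
S(q(-11))/x(-46) = 8/((61*sqrt(-46))) = 8/((61*(I*sqrt(46)))) = 8/((61*I*sqrt(46))) = 8*(-I*sqrt(46)/2806) = -4*I*sqrt(46)/1403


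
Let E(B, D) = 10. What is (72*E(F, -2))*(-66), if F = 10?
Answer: -47520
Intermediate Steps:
(72*E(F, -2))*(-66) = (72*10)*(-66) = 720*(-66) = -47520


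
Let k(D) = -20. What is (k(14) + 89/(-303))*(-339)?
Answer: 694837/101 ≈ 6879.6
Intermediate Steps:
(k(14) + 89/(-303))*(-339) = (-20 + 89/(-303))*(-339) = (-20 + 89*(-1/303))*(-339) = (-20 - 89/303)*(-339) = -6149/303*(-339) = 694837/101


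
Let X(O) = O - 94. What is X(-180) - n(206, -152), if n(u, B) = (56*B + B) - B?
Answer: 8238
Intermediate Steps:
X(O) = -94 + O
n(u, B) = 56*B (n(u, B) = 57*B - B = 56*B)
X(-180) - n(206, -152) = (-94 - 180) - 56*(-152) = -274 - 1*(-8512) = -274 + 8512 = 8238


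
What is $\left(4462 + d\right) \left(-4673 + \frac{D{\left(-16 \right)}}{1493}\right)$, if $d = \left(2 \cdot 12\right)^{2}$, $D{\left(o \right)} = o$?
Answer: $- \frac{35149143590}{1493} \approx -2.3543 \cdot 10^{7}$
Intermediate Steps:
$d = 576$ ($d = 24^{2} = 576$)
$\left(4462 + d\right) \left(-4673 + \frac{D{\left(-16 \right)}}{1493}\right) = \left(4462 + 576\right) \left(-4673 - \frac{16}{1493}\right) = 5038 \left(-4673 - \frac{16}{1493}\right) = 5038 \left(- \frac{6976805}{1493}\right) = - \frac{35149143590}{1493}$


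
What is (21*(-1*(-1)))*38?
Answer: 798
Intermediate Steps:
(21*(-1*(-1)))*38 = (21*1)*38 = 21*38 = 798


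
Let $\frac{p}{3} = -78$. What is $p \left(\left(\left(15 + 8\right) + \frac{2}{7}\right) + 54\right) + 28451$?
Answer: $\frac{72563}{7} \approx 10366.0$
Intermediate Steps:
$p = -234$ ($p = 3 \left(-78\right) = -234$)
$p \left(\left(\left(15 + 8\right) + \frac{2}{7}\right) + 54\right) + 28451 = - 234 \left(\left(\left(15 + 8\right) + \frac{2}{7}\right) + 54\right) + 28451 = - 234 \left(\left(23 + 2 \cdot \frac{1}{7}\right) + 54\right) + 28451 = - 234 \left(\left(23 + \frac{2}{7}\right) + 54\right) + 28451 = - 234 \left(\frac{163}{7} + 54\right) + 28451 = \left(-234\right) \frac{541}{7} + 28451 = - \frac{126594}{7} + 28451 = \frac{72563}{7}$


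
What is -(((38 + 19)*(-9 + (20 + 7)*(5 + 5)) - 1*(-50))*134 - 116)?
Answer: -2000102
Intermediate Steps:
-(((38 + 19)*(-9 + (20 + 7)*(5 + 5)) - 1*(-50))*134 - 116) = -((57*(-9 + 27*10) + 50)*134 - 116) = -((57*(-9 + 270) + 50)*134 - 116) = -((57*261 + 50)*134 - 116) = -((14877 + 50)*134 - 116) = -(14927*134 - 116) = -(2000218 - 116) = -1*2000102 = -2000102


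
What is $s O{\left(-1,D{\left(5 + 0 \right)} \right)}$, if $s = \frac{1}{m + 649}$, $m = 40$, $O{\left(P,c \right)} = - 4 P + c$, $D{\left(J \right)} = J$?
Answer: $\frac{9}{689} \approx 0.013062$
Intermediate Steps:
$O{\left(P,c \right)} = c - 4 P$
$s = \frac{1}{689}$ ($s = \frac{1}{40 + 649} = \frac{1}{689} \approx 0.0014514$)
$s O{\left(-1,D{\left(5 + 0 \right)} \right)} = \frac{\left(5 + 0\right) - -4}{689} = \frac{5 + 4}{689} = \frac{1}{689} \cdot 9 = \frac{9}{689}$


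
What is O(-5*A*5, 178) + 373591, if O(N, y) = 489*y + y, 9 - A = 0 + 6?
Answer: 460811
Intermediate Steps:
A = 3 (A = 9 - (0 + 6) = 9 - 1*6 = 9 - 6 = 3)
O(N, y) = 490*y
O(-5*A*5, 178) + 373591 = 490*178 + 373591 = 87220 + 373591 = 460811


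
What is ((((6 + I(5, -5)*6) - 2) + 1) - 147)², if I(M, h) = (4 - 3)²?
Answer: 18496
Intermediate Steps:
I(M, h) = 1 (I(M, h) = 1² = 1)
((((6 + I(5, -5)*6) - 2) + 1) - 147)² = ((((6 + 1*6) - 2) + 1) - 147)² = ((((6 + 6) - 2) + 1) - 147)² = (((12 - 2) + 1) - 147)² = ((10 + 1) - 147)² = (11 - 147)² = (-136)² = 18496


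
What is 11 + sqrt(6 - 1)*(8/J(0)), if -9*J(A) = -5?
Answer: 11 + 72*sqrt(5)/5 ≈ 43.199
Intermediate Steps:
J(A) = 5/9 (J(A) = -1/9*(-5) = 5/9)
11 + sqrt(6 - 1)*(8/J(0)) = 11 + sqrt(6 - 1)*(8/(5/9)) = 11 + sqrt(5)*(8*(9/5)) = 11 + sqrt(5)*(72/5) = 11 + 72*sqrt(5)/5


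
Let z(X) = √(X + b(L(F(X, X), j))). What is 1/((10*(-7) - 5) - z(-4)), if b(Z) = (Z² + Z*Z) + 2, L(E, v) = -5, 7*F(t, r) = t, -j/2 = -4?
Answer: -25/1859 + 4*√3/5577 ≈ -0.012206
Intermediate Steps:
j = 8 (j = -2*(-4) = 8)
F(t, r) = t/7
b(Z) = 2 + 2*Z² (b(Z) = (Z² + Z²) + 2 = 2*Z² + 2 = 2 + 2*Z²)
z(X) = √(52 + X) (z(X) = √(X + (2 + 2*(-5)²)) = √(X + (2 + 2*25)) = √(X + (2 + 50)) = √(X + 52) = √(52 + X))
1/((10*(-7) - 5) - z(-4)) = 1/((10*(-7) - 5) - √(52 - 4)) = 1/((-70 - 5) - √48) = 1/(-75 - 4*√3)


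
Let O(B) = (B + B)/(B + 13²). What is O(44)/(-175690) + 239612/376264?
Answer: 1120839995551/1760067515010 ≈ 0.63682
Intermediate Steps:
O(B) = 2*B/(169 + B) (O(B) = (2*B)/(B + 169) = (2*B)/(169 + B) = 2*B/(169 + B))
O(44)/(-175690) + 239612/376264 = (2*44/(169 + 44))/(-175690) + 239612/376264 = (2*44/213)*(-1/175690) + 239612*(1/376264) = (2*44*(1/213))*(-1/175690) + 59903/94066 = (88/213)*(-1/175690) + 59903/94066 = -44/18710985 + 59903/94066 = 1120839995551/1760067515010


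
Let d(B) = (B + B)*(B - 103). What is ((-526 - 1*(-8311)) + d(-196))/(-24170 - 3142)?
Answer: -124993/27312 ≈ -4.5765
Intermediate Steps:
d(B) = 2*B*(-103 + B) (d(B) = (2*B)*(-103 + B) = 2*B*(-103 + B))
((-526 - 1*(-8311)) + d(-196))/(-24170 - 3142) = ((-526 - 1*(-8311)) + 2*(-196)*(-103 - 196))/(-24170 - 3142) = ((-526 + 8311) + 2*(-196)*(-299))/(-27312) = (7785 + 117208)*(-1/27312) = 124993*(-1/27312) = -124993/27312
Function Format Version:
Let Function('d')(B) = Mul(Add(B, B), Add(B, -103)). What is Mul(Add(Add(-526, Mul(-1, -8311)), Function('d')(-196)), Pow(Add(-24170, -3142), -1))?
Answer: Rational(-124993, 27312) ≈ -4.5765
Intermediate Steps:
Function('d')(B) = Mul(2, B, Add(-103, B)) (Function('d')(B) = Mul(Mul(2, B), Add(-103, B)) = Mul(2, B, Add(-103, B)))
Mul(Add(Add(-526, Mul(-1, -8311)), Function('d')(-196)), Pow(Add(-24170, -3142), -1)) = Mul(Add(Add(-526, Mul(-1, -8311)), Mul(2, -196, Add(-103, -196))), Pow(Add(-24170, -3142), -1)) = Mul(Add(Add(-526, 8311), Mul(2, -196, -299)), Pow(-27312, -1)) = Mul(Add(7785, 117208), Rational(-1, 27312)) = Mul(124993, Rational(-1, 27312)) = Rational(-124993, 27312)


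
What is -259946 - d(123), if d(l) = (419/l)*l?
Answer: -260365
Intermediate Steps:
d(l) = 419
-259946 - d(123) = -259946 - 1*419 = -259946 - 419 = -260365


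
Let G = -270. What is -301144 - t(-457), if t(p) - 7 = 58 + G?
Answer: -300939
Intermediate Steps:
t(p) = -205 (t(p) = 7 + (58 - 270) = 7 - 212 = -205)
-301144 - t(-457) = -301144 - 1*(-205) = -301144 + 205 = -300939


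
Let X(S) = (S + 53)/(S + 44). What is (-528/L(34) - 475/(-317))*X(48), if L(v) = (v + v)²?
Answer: 6404107/4214198 ≈ 1.5196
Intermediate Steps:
L(v) = 4*v² (L(v) = (2*v)² = 4*v²)
X(S) = (53 + S)/(44 + S)
(-528/L(34) - 475/(-317))*X(48) = (-528/(4*34²) - 475/(-317))*((53 + 48)/(44 + 48)) = (-528/(4*1156) - 475*(-1/317))*(101/92) = (-528/4624 + 475/317)*((1/92)*101) = (-528*1/4624 + 475/317)*(101/92) = (-33/289 + 475/317)*(101/92) = (126814/91613)*(101/92) = 6404107/4214198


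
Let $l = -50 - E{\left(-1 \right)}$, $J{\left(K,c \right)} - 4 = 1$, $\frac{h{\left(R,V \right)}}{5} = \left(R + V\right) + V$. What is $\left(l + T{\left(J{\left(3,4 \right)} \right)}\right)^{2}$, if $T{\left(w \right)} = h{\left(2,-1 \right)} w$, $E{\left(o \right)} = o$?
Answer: $2401$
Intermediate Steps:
$h{\left(R,V \right)} = 5 R + 10 V$ ($h{\left(R,V \right)} = 5 \left(\left(R + V\right) + V\right) = 5 \left(R + 2 V\right) = 5 R + 10 V$)
$J{\left(K,c \right)} = 5$ ($J{\left(K,c \right)} = 4 + 1 = 5$)
$l = -49$ ($l = -50 - -1 = -50 + 1 = -49$)
$T{\left(w \right)} = 0$ ($T{\left(w \right)} = \left(5 \cdot 2 + 10 \left(-1\right)\right) w = \left(10 - 10\right) w = 0 w = 0$)
$\left(l + T{\left(J{\left(3,4 \right)} \right)}\right)^{2} = \left(-49 + 0\right)^{2} = \left(-49\right)^{2} = 2401$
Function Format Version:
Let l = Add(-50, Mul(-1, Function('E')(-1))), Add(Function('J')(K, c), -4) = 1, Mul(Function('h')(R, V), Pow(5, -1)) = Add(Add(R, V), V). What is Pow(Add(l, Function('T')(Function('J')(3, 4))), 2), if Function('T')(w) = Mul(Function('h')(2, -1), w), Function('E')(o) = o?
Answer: 2401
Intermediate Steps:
Function('h')(R, V) = Add(Mul(5, R), Mul(10, V)) (Function('h')(R, V) = Mul(5, Add(Add(R, V), V)) = Mul(5, Add(R, Mul(2, V))) = Add(Mul(5, R), Mul(10, V)))
Function('J')(K, c) = 5 (Function('J')(K, c) = Add(4, 1) = 5)
l = -49 (l = Add(-50, Mul(-1, -1)) = Add(-50, 1) = -49)
Function('T')(w) = 0 (Function('T')(w) = Mul(Add(Mul(5, 2), Mul(10, -1)), w) = Mul(Add(10, -10), w) = Mul(0, w) = 0)
Pow(Add(l, Function('T')(Function('J')(3, 4))), 2) = Pow(Add(-49, 0), 2) = Pow(-49, 2) = 2401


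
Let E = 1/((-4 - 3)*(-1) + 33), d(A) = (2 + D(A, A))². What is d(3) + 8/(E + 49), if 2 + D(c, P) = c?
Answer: 17969/1961 ≈ 9.1632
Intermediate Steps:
D(c, P) = -2 + c
d(A) = A² (d(A) = (2 + (-2 + A))² = A²)
E = 1/40 (E = 1/(-7*(-1) + 33) = 1/(7 + 33) = 1/40 ≈ 0.025000)
d(3) + 8/(E + 49) = 3² + 8/(1/40 + 49) = 9 + 8/(1961/40) = 9 + (40/1961)*8 = 9 + 320/1961 = 17969/1961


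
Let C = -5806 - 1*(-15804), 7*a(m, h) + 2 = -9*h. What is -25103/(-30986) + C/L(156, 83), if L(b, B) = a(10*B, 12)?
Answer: -1082912433/1704230 ≈ -635.43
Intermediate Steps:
a(m, h) = -2/7 - 9*h/7 (a(m, h) = -2/7 + (-9*h)/7 = -2/7 - 9*h/7)
L(b, B) = -110/7 (L(b, B) = -2/7 - 9/7*12 = -2/7 - 108/7 = -110/7)
C = 9998 (C = -5806 + 15804 = 9998)
-25103/(-30986) + C/L(156, 83) = -25103/(-30986) + 9998/(-110/7) = -25103*(-1/30986) + 9998*(-7/110) = 25103/30986 - 34993/55 = -1082912433/1704230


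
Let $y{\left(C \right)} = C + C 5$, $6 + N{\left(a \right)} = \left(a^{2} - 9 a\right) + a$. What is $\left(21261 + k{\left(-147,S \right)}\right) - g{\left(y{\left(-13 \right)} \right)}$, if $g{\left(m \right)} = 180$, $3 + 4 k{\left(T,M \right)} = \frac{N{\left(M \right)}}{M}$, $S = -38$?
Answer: $\frac{400307}{19} \approx 21069.0$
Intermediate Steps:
$N{\left(a \right)} = -6 + a^{2} - 8 a$ ($N{\left(a \right)} = -6 + \left(\left(a^{2} - 9 a\right) + a\right) = -6 + \left(a^{2} - 8 a\right) = -6 + a^{2} - 8 a$)
$k{\left(T,M \right)} = - \frac{3}{4} + \frac{-6 + M^{2} - 8 M}{4 M}$ ($k{\left(T,M \right)} = - \frac{3}{4} + \frac{\left(-6 + M^{2} - 8 M\right) \frac{1}{M}}{4} = - \frac{3}{4} + \frac{\frac{1}{M} \left(-6 + M^{2} - 8 M\right)}{4} = - \frac{3}{4} + \frac{-6 + M^{2} - 8 M}{4 M}$)
$y{\left(C \right)} = 6 C$ ($y{\left(C \right)} = C + 5 C = 6 C$)
$\left(21261 + k{\left(-147,S \right)}\right) - g{\left(y{\left(-13 \right)} \right)} = \left(21261 + \frac{-6 + \left(-38\right)^{2} - -418}{4 \left(-38\right)}\right) - 180 = \left(21261 + \frac{1}{4} \left(- \frac{1}{38}\right) \left(-6 + 1444 + 418\right)\right) - 180 = \left(21261 + \frac{1}{4} \left(- \frac{1}{38}\right) 1856\right) - 180 = \left(21261 - \frac{232}{19}\right) - 180 = \frac{403727}{19} - 180 = \frac{400307}{19}$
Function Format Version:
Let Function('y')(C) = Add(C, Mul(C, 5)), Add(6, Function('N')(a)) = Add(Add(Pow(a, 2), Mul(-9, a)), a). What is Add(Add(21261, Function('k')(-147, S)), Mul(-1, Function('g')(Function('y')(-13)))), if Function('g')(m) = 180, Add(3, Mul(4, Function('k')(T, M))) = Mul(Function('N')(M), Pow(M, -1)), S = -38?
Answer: Rational(400307, 19) ≈ 21069.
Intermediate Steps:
Function('N')(a) = Add(-6, Pow(a, 2), Mul(-8, a)) (Function('N')(a) = Add(-6, Add(Add(Pow(a, 2), Mul(-9, a)), a)) = Add(-6, Add(Pow(a, 2), Mul(-8, a))) = Add(-6, Pow(a, 2), Mul(-8, a)))
Function('k')(T, M) = Add(Rational(-3, 4), Mul(Rational(1, 4), Pow(M, -1), Add(-6, Pow(M, 2), Mul(-8, M)))) (Function('k')(T, M) = Add(Rational(-3, 4), Mul(Rational(1, 4), Mul(Add(-6, Pow(M, 2), Mul(-8, M)), Pow(M, -1)))) = Add(Rational(-3, 4), Mul(Rational(1, 4), Mul(Pow(M, -1), Add(-6, Pow(M, 2), Mul(-8, M))))) = Add(Rational(-3, 4), Mul(Rational(1, 4), Pow(M, -1), Add(-6, Pow(M, 2), Mul(-8, M)))))
Function('y')(C) = Mul(6, C) (Function('y')(C) = Add(C, Mul(5, C)) = Mul(6, C))
Add(Add(21261, Function('k')(-147, S)), Mul(-1, Function('g')(Function('y')(-13)))) = Add(Add(21261, Mul(Rational(1, 4), Pow(-38, -1), Add(-6, Pow(-38, 2), Mul(-11, -38)))), Mul(-1, 180)) = Add(Add(21261, Mul(Rational(1, 4), Rational(-1, 38), Add(-6, 1444, 418))), -180) = Add(Add(21261, Mul(Rational(1, 4), Rational(-1, 38), 1856)), -180) = Add(Add(21261, Rational(-232, 19)), -180) = Add(Rational(403727, 19), -180) = Rational(400307, 19)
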